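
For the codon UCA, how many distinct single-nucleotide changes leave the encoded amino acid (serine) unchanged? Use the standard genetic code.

Position 1: none → 0 synonymous.
Position 2: none → 0 synonymous.
Position 3: UCU, UCC, UCG → 3 synonymous.
Total: 0 + 0 + 3 = 3.

3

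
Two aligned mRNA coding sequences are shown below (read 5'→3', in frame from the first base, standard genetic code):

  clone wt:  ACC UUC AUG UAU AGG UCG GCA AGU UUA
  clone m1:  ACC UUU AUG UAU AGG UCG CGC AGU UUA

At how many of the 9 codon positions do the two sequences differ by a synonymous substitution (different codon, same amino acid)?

1

Codon 1: ACC Thr / ACC Thr — identical.
Codon 2: UUC Phe / UUU Phe — synonymous.
Codon 3: AUG Met / AUG Met — identical.
Codon 4: UAU Tyr / UAU Tyr — identical.
Codon 5: AGG Arg / AGG Arg — identical.
Codon 6: UCG Ser / UCG Ser — identical.
Codon 7: GCA Ala / CGC Arg — nonsynonymous.
Codon 8: AGU Ser / AGU Ser — identical.
Codon 9: UUA Leu / UUA Leu — identical.
Synonymous differences: 1.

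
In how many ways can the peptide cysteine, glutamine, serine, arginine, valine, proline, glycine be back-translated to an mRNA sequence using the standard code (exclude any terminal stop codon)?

9216

Cys: 2 codons.
Gln: 2 codons.
Ser: 6 codons.
Arg: 6 codons.
Val: 4 codons.
Pro: 4 codons.
Gly: 4 codons.
2 × 2 × 6 × 6 × 4 × 4 × 4 = 9216.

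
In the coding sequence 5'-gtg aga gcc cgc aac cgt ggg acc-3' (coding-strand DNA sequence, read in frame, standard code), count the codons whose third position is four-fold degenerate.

6

Codon 1 GTG (Val): third position 4-fold.
Codon 2 AGA (Arg): third position 2-fold.
Codon 3 GCC (Ala): third position 4-fold.
Codon 4 CGC (Arg): third position 4-fold.
Codon 5 AAC (Asn): third position 2-fold.
Codon 6 CGT (Arg): third position 4-fold.
Codon 7 GGG (Gly): third position 4-fold.
Codon 8 ACC (Thr): third position 4-fold.
Four-fold degenerate third positions: 6.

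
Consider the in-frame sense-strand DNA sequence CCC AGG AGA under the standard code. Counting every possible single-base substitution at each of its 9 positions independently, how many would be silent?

Codon 1 (CCC, Pro): 3 synonymous substitutions.
Codon 2 (AGG, Arg): 2 synonymous substitutions.
Codon 3 (AGA, Arg): 2 synonymous substitutions.
Total: 3 + 2 + 2 = 7.

7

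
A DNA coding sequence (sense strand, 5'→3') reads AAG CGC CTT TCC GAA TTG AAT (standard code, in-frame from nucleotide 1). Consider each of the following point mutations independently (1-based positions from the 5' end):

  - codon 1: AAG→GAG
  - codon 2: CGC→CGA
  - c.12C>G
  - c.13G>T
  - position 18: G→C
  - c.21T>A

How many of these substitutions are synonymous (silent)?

2

Codon 1: AAG (Lys) → GAG (Glu) — missense.
Codon 2: CGC (Arg) → CGA (Arg) — synonymous.
Codon 4: TCC (Ser) → TCG (Ser) — synonymous.
Codon 5: GAA (Glu) → TAA (Stop) — nonsense.
Codon 6: TTG (Leu) → TTC (Phe) — missense.
Codon 7: AAT (Asn) → AAA (Lys) — missense.
Synonymous: 2 of 6.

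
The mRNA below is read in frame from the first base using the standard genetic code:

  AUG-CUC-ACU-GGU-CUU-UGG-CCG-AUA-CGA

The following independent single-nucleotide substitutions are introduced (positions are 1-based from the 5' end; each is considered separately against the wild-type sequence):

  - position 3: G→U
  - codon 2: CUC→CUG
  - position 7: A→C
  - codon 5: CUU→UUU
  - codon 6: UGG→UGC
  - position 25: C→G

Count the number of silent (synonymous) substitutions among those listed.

1

Codon 1: AUG (Met) → AUU (Ile) — missense.
Codon 2: CUC (Leu) → CUG (Leu) — synonymous.
Codon 3: ACU (Thr) → CCU (Pro) — missense.
Codon 5: CUU (Leu) → UUU (Phe) — missense.
Codon 6: UGG (Trp) → UGC (Cys) — missense.
Codon 9: CGA (Arg) → GGA (Gly) — missense.
Synonymous: 1 of 6.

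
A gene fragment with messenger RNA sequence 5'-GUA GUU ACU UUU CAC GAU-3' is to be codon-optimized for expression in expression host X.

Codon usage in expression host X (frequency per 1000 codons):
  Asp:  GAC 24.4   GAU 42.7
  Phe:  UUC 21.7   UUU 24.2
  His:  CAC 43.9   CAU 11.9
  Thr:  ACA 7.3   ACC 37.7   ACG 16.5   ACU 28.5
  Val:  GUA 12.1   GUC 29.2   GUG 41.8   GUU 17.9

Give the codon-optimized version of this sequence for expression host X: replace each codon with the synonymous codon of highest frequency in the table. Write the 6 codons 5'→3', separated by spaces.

Codon 1 (Val): best is GUG at 41.8.
Codon 2 (Val): best is GUG at 41.8.
Codon 3 (Thr): best is ACC at 37.7.
Codon 4 (Phe): best is UUU at 24.2.
Codon 5 (His): best is CAC at 43.9.
Codon 6 (Asp): best is GAU at 42.7.

GUG GUG ACC UUU CAC GAU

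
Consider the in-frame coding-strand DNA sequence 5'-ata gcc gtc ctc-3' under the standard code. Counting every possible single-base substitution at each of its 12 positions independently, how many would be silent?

11

Codon 1 (ATA, Ile): 2 synonymous substitutions.
Codon 2 (GCC, Ala): 3 synonymous substitutions.
Codon 3 (GTC, Val): 3 synonymous substitutions.
Codon 4 (CTC, Leu): 3 synonymous substitutions.
Total: 2 + 3 + 3 + 3 = 11.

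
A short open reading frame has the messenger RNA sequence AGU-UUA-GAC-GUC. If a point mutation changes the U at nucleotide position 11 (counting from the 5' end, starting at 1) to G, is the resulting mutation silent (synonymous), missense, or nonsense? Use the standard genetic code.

missense

Position 11 falls in codon 4: GUC → Val.
After the substitution the codon is GGC → Gly.
Val ≠ Gly, so this is a missense mutation.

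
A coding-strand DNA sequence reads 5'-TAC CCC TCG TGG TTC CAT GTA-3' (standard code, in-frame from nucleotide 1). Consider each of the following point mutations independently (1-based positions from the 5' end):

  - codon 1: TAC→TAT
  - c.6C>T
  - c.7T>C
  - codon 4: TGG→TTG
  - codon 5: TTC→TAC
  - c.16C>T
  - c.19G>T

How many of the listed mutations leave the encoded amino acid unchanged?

Codon 1: TAC (Tyr) → TAT (Tyr) — synonymous.
Codon 2: CCC (Pro) → CCT (Pro) — synonymous.
Codon 3: TCG (Ser) → CCG (Pro) — missense.
Codon 4: TGG (Trp) → TTG (Leu) — missense.
Codon 5: TTC (Phe) → TAC (Tyr) — missense.
Codon 6: CAT (His) → TAT (Tyr) — missense.
Codon 7: GTA (Val) → TTA (Leu) — missense.
Synonymous: 2 of 7.

2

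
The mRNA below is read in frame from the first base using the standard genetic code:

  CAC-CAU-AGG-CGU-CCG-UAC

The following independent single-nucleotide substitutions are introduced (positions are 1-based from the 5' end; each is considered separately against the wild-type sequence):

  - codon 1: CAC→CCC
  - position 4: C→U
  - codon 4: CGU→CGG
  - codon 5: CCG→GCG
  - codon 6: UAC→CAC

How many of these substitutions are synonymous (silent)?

Codon 1: CAC (His) → CCC (Pro) — missense.
Codon 2: CAU (His) → UAU (Tyr) — missense.
Codon 4: CGU (Arg) → CGG (Arg) — synonymous.
Codon 5: CCG (Pro) → GCG (Ala) — missense.
Codon 6: UAC (Tyr) → CAC (His) — missense.
Synonymous: 1 of 5.

1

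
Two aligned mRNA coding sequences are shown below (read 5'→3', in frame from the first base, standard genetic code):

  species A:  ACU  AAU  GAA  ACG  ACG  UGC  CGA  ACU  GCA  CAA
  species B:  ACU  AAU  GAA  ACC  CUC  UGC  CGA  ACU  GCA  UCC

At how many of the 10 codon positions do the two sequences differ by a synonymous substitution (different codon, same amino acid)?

Codon 1: ACU Thr / ACU Thr — identical.
Codon 2: AAU Asn / AAU Asn — identical.
Codon 3: GAA Glu / GAA Glu — identical.
Codon 4: ACG Thr / ACC Thr — synonymous.
Codon 5: ACG Thr / CUC Leu — nonsynonymous.
Codon 6: UGC Cys / UGC Cys — identical.
Codon 7: CGA Arg / CGA Arg — identical.
Codon 8: ACU Thr / ACU Thr — identical.
Codon 9: GCA Ala / GCA Ala — identical.
Codon 10: CAA Gln / UCC Ser — nonsynonymous.
Synonymous differences: 1.

1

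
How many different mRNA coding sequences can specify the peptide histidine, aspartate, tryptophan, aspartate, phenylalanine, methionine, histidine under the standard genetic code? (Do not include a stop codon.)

32

His: 2 codons.
Asp: 2 codons.
Trp: 1 codon.
Asp: 2 codons.
Phe: 2 codons.
Met: 1 codon.
His: 2 codons.
2 × 2 × 1 × 2 × 2 × 1 × 2 = 32.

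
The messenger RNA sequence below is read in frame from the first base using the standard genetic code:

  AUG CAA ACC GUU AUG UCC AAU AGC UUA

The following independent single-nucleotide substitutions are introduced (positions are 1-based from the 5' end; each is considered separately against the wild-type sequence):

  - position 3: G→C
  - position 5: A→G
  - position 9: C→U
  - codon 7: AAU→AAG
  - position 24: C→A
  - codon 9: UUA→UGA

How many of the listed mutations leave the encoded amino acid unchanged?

1

Codon 1: AUG (Met) → AUC (Ile) — missense.
Codon 2: CAA (Gln) → CGA (Arg) — missense.
Codon 3: ACC (Thr) → ACU (Thr) — synonymous.
Codon 7: AAU (Asn) → AAG (Lys) — missense.
Codon 8: AGC (Ser) → AGA (Arg) — missense.
Codon 9: UUA (Leu) → UGA (Stop) — nonsense.
Synonymous: 1 of 6.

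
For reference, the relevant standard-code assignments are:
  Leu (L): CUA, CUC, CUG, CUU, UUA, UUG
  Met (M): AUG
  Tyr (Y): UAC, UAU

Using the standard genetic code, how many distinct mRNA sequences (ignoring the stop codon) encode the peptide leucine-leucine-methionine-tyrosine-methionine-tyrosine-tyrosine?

Leu: 6 codons.
Leu: 6 codons.
Met: 1 codon.
Tyr: 2 codons.
Met: 1 codon.
Tyr: 2 codons.
Tyr: 2 codons.
6 × 6 × 1 × 2 × 1 × 2 × 2 = 288.

288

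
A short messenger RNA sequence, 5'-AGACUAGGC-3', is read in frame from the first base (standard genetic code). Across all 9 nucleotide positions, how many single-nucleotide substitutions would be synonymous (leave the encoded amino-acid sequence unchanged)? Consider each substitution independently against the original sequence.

9

Codon 1 (AGA, Arg): 2 synonymous substitutions.
Codon 2 (CUA, Leu): 4 synonymous substitutions.
Codon 3 (GGC, Gly): 3 synonymous substitutions.
Total: 2 + 4 + 3 = 9.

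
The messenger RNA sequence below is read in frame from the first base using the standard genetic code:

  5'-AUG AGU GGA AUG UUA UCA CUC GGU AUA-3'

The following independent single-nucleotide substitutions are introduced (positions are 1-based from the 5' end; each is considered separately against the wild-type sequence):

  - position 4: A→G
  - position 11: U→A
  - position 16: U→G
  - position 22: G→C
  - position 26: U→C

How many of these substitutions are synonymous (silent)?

0

Codon 2: AGU (Ser) → GGU (Gly) — missense.
Codon 4: AUG (Met) → AAG (Lys) — missense.
Codon 6: UCA (Ser) → GCA (Ala) — missense.
Codon 8: GGU (Gly) → CGU (Arg) — missense.
Codon 9: AUA (Ile) → ACA (Thr) — missense.
Synonymous: 0 of 5.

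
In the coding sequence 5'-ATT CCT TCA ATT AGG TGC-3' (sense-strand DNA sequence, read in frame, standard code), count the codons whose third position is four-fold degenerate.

2

Codon 1 ATT (Ile): third position 3-fold.
Codon 2 CCT (Pro): third position 4-fold.
Codon 3 TCA (Ser): third position 4-fold.
Codon 4 ATT (Ile): third position 3-fold.
Codon 5 AGG (Arg): third position 2-fold.
Codon 6 TGC (Cys): third position 2-fold.
Four-fold degenerate third positions: 2.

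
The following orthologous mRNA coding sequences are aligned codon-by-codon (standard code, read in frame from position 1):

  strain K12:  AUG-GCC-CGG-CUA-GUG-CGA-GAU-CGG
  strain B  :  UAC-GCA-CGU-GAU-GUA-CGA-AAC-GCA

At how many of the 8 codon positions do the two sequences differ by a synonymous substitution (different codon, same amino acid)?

Codon 1: AUG Met / UAC Tyr — nonsynonymous.
Codon 2: GCC Ala / GCA Ala — synonymous.
Codon 3: CGG Arg / CGU Arg — synonymous.
Codon 4: CUA Leu / GAU Asp — nonsynonymous.
Codon 5: GUG Val / GUA Val — synonymous.
Codon 6: CGA Arg / CGA Arg — identical.
Codon 7: GAU Asp / AAC Asn — nonsynonymous.
Codon 8: CGG Arg / GCA Ala — nonsynonymous.
Synonymous differences: 3.

3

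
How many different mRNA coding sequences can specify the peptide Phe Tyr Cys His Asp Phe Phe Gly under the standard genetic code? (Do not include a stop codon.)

512

Phe: 2 codons.
Tyr: 2 codons.
Cys: 2 codons.
His: 2 codons.
Asp: 2 codons.
Phe: 2 codons.
Phe: 2 codons.
Gly: 4 codons.
2 × 2 × 2 × 2 × 2 × 2 × 2 × 4 = 512.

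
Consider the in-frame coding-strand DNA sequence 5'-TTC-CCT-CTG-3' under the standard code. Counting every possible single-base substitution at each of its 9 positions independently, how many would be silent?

Codon 1 (TTC, Phe): 1 synonymous substitution.
Codon 2 (CCT, Pro): 3 synonymous substitutions.
Codon 3 (CTG, Leu): 4 synonymous substitutions.
Total: 1 + 3 + 4 = 8.

8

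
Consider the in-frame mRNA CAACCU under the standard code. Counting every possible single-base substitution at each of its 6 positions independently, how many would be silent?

Codon 1 (CAA, Gln): 1 synonymous substitution.
Codon 2 (CCU, Pro): 3 synonymous substitutions.
Total: 1 + 3 = 4.

4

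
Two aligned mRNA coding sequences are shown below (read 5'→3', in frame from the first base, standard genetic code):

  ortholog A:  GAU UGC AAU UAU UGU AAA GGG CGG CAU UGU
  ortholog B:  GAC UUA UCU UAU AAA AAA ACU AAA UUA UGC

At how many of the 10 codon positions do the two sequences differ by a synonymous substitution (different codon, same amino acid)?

Codon 1: GAU Asp / GAC Asp — synonymous.
Codon 2: UGC Cys / UUA Leu — nonsynonymous.
Codon 3: AAU Asn / UCU Ser — nonsynonymous.
Codon 4: UAU Tyr / UAU Tyr — identical.
Codon 5: UGU Cys / AAA Lys — nonsynonymous.
Codon 6: AAA Lys / AAA Lys — identical.
Codon 7: GGG Gly / ACU Thr — nonsynonymous.
Codon 8: CGG Arg / AAA Lys — nonsynonymous.
Codon 9: CAU His / UUA Leu — nonsynonymous.
Codon 10: UGU Cys / UGC Cys — synonymous.
Synonymous differences: 2.

2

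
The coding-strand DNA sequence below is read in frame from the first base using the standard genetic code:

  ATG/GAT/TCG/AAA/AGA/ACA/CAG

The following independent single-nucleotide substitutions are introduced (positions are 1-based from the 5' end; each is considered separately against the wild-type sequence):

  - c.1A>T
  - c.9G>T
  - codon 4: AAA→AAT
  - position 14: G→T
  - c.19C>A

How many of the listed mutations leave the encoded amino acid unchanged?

Codon 1: ATG (Met) → TTG (Leu) — missense.
Codon 3: TCG (Ser) → TCT (Ser) — synonymous.
Codon 4: AAA (Lys) → AAT (Asn) — missense.
Codon 5: AGA (Arg) → ATA (Ile) — missense.
Codon 7: CAG (Gln) → AAG (Lys) — missense.
Synonymous: 1 of 5.

1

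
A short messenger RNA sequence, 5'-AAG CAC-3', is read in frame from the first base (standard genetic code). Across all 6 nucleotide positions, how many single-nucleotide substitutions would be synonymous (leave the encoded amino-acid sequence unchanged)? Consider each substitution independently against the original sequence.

2

Codon 1 (AAG, Lys): 1 synonymous substitution.
Codon 2 (CAC, His): 1 synonymous substitution.
Total: 1 + 1 = 2.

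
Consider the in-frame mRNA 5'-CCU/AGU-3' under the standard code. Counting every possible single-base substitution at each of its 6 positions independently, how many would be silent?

4

Codon 1 (CCU, Pro): 3 synonymous substitutions.
Codon 2 (AGU, Ser): 1 synonymous substitution.
Total: 3 + 1 = 4.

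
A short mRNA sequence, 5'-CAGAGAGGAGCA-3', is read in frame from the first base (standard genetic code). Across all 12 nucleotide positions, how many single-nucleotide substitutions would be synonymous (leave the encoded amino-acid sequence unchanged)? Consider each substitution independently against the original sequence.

Codon 1 (CAG, Gln): 1 synonymous substitution.
Codon 2 (AGA, Arg): 2 synonymous substitutions.
Codon 3 (GGA, Gly): 3 synonymous substitutions.
Codon 4 (GCA, Ala): 3 synonymous substitutions.
Total: 1 + 2 + 3 + 3 = 9.

9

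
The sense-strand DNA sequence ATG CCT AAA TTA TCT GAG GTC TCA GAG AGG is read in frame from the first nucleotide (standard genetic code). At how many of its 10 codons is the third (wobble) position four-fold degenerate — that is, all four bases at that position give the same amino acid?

Codon 1 ATG (Met): third position 1-fold.
Codon 2 CCT (Pro): third position 4-fold.
Codon 3 AAA (Lys): third position 2-fold.
Codon 4 TTA (Leu): third position 2-fold.
Codon 5 TCT (Ser): third position 4-fold.
Codon 6 GAG (Glu): third position 2-fold.
Codon 7 GTC (Val): third position 4-fold.
Codon 8 TCA (Ser): third position 4-fold.
Codon 9 GAG (Glu): third position 2-fold.
Codon 10 AGG (Arg): third position 2-fold.
Four-fold degenerate third positions: 4.

4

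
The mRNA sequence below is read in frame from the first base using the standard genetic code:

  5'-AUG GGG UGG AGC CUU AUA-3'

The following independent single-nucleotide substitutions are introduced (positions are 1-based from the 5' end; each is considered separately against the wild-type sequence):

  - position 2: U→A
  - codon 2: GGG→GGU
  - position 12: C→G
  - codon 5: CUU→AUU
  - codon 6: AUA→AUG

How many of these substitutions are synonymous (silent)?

1

Codon 1: AUG (Met) → AAG (Lys) — missense.
Codon 2: GGG (Gly) → GGU (Gly) — synonymous.
Codon 4: AGC (Ser) → AGG (Arg) — missense.
Codon 5: CUU (Leu) → AUU (Ile) — missense.
Codon 6: AUA (Ile) → AUG (Met) — missense.
Synonymous: 1 of 5.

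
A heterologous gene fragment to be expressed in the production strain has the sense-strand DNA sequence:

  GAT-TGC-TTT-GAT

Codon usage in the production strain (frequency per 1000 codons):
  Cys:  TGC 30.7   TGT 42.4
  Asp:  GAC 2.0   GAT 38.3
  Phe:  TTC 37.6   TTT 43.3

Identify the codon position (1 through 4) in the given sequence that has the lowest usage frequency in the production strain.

Codon 1 GAT (Asp): 38.3 per 1000.
Codon 2 TGC (Cys): 30.7 per 1000.
Codon 3 TTT (Phe): 43.3 per 1000.
Codon 4 GAT (Asp): 38.3 per 1000.
Lowest frequency is 30.7 at codon 2.

2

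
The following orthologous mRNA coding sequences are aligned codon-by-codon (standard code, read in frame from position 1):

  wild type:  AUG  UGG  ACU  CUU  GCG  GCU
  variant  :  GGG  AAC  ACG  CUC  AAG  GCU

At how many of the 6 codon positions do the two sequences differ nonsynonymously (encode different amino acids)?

Codon 1: AUG Met / GGG Gly — nonsynonymous.
Codon 2: UGG Trp / AAC Asn — nonsynonymous.
Codon 3: ACU Thr / ACG Thr — synonymous.
Codon 4: CUU Leu / CUC Leu — synonymous.
Codon 5: GCG Ala / AAG Lys — nonsynonymous.
Codon 6: GCU Ala / GCU Ala — identical.
Nonsynonymous differences: 3.

3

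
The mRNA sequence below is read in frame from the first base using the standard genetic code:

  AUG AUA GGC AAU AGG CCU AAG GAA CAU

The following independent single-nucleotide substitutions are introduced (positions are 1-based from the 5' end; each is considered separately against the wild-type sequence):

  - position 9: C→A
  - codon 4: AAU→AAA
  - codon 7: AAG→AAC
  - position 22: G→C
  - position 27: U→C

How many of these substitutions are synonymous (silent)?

2

Codon 3: GGC (Gly) → GGA (Gly) — synonymous.
Codon 4: AAU (Asn) → AAA (Lys) — missense.
Codon 7: AAG (Lys) → AAC (Asn) — missense.
Codon 8: GAA (Glu) → CAA (Gln) — missense.
Codon 9: CAU (His) → CAC (His) — synonymous.
Synonymous: 2 of 5.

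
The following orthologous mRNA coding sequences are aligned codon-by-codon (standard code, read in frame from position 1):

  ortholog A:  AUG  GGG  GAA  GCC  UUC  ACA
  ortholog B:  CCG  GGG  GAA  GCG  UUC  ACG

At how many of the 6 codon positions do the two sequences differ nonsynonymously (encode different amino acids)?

1

Codon 1: AUG Met / CCG Pro — nonsynonymous.
Codon 2: GGG Gly / GGG Gly — identical.
Codon 3: GAA Glu / GAA Glu — identical.
Codon 4: GCC Ala / GCG Ala — synonymous.
Codon 5: UUC Phe / UUC Phe — identical.
Codon 6: ACA Thr / ACG Thr — synonymous.
Nonsynonymous differences: 1.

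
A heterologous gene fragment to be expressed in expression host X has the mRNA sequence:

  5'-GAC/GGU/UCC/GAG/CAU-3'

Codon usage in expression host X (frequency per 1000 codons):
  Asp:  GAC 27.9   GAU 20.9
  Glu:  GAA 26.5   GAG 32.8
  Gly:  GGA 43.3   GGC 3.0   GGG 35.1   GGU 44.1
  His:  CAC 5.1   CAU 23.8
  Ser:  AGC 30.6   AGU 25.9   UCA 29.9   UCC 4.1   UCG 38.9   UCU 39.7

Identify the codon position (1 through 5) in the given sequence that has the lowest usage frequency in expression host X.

Codon 1 GAC (Asp): 27.9 per 1000.
Codon 2 GGU (Gly): 44.1 per 1000.
Codon 3 UCC (Ser): 4.1 per 1000.
Codon 4 GAG (Glu): 32.8 per 1000.
Codon 5 CAU (His): 23.8 per 1000.
Lowest frequency is 4.1 at codon 3.

3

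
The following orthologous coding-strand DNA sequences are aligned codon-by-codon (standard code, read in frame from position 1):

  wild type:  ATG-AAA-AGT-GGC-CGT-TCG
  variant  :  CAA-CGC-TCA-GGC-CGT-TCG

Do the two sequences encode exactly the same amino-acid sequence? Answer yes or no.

no

Codon 1: ATG Met / CAA Gln — nonsynonymous.
Codon 2: AAA Lys / CGC Arg — nonsynonymous.
Codon 3: AGT Ser / TCA Ser — synonymous.
Codon 4: GGC Gly / GGC Gly — identical.
Codon 5: CGT Arg / CGT Arg — identical.
Codon 6: TCG Ser / TCG Ser — identical.
Nonsynonymous differences: 2 → different protein.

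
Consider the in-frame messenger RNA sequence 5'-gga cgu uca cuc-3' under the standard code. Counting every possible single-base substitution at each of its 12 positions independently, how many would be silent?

12

Codon 1 (GGA, Gly): 3 synonymous substitutions.
Codon 2 (CGU, Arg): 3 synonymous substitutions.
Codon 3 (UCA, Ser): 3 synonymous substitutions.
Codon 4 (CUC, Leu): 3 synonymous substitutions.
Total: 3 + 3 + 3 + 3 = 12.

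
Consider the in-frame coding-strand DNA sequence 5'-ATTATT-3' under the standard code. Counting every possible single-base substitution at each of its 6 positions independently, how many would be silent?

4

Codon 1 (ATT, Ile): 2 synonymous substitutions.
Codon 2 (ATT, Ile): 2 synonymous substitutions.
Total: 2 + 2 = 4.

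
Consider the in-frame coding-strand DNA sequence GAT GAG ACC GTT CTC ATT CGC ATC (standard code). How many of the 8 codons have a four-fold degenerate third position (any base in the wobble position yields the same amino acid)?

4

Codon 1 GAT (Asp): third position 2-fold.
Codon 2 GAG (Glu): third position 2-fold.
Codon 3 ACC (Thr): third position 4-fold.
Codon 4 GTT (Val): third position 4-fold.
Codon 5 CTC (Leu): third position 4-fold.
Codon 6 ATT (Ile): third position 3-fold.
Codon 7 CGC (Arg): third position 4-fold.
Codon 8 ATC (Ile): third position 3-fold.
Four-fold degenerate third positions: 4.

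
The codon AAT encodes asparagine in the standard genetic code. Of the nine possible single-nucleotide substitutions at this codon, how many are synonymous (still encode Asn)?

1

Position 1: none → 0 synonymous.
Position 2: none → 0 synonymous.
Position 3: AAC → 1 synonymous.
Total: 0 + 0 + 1 = 1.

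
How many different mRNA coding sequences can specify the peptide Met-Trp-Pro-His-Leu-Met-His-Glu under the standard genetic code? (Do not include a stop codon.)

Met: 1 codon.
Trp: 1 codon.
Pro: 4 codons.
His: 2 codons.
Leu: 6 codons.
Met: 1 codon.
His: 2 codons.
Glu: 2 codons.
1 × 1 × 4 × 2 × 6 × 1 × 2 × 2 = 192.

192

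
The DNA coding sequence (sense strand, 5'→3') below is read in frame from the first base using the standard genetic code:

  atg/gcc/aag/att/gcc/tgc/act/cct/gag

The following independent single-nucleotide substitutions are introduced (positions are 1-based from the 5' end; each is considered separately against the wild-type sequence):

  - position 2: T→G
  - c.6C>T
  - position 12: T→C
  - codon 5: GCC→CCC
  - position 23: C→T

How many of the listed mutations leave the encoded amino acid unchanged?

2

Codon 1: ATG (Met) → AGG (Arg) — missense.
Codon 2: GCC (Ala) → GCT (Ala) — synonymous.
Codon 4: ATT (Ile) → ATC (Ile) — synonymous.
Codon 5: GCC (Ala) → CCC (Pro) — missense.
Codon 8: CCT (Pro) → CTT (Leu) — missense.
Synonymous: 2 of 5.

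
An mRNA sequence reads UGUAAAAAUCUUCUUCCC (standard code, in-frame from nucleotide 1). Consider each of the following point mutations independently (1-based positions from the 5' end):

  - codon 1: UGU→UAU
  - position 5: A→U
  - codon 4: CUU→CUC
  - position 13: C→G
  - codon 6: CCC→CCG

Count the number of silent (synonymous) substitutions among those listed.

2

Codon 1: UGU (Cys) → UAU (Tyr) — missense.
Codon 2: AAA (Lys) → AUA (Ile) — missense.
Codon 4: CUU (Leu) → CUC (Leu) — synonymous.
Codon 5: CUU (Leu) → GUU (Val) — missense.
Codon 6: CCC (Pro) → CCG (Pro) — synonymous.
Synonymous: 2 of 5.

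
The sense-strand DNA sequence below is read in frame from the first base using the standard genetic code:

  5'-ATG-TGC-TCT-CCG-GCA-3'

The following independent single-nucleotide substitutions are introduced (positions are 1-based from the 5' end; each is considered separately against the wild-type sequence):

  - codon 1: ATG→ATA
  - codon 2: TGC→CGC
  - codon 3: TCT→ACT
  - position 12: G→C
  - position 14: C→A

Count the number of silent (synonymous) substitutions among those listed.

Codon 1: ATG (Met) → ATA (Ile) — missense.
Codon 2: TGC (Cys) → CGC (Arg) — missense.
Codon 3: TCT (Ser) → ACT (Thr) — missense.
Codon 4: CCG (Pro) → CCC (Pro) — synonymous.
Codon 5: GCA (Ala) → GAA (Glu) — missense.
Synonymous: 1 of 5.

1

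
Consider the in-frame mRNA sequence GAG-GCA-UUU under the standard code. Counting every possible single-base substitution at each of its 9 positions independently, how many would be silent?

5

Codon 1 (GAG, Glu): 1 synonymous substitution.
Codon 2 (GCA, Ala): 3 synonymous substitutions.
Codon 3 (UUU, Phe): 1 synonymous substitution.
Total: 1 + 3 + 1 = 5.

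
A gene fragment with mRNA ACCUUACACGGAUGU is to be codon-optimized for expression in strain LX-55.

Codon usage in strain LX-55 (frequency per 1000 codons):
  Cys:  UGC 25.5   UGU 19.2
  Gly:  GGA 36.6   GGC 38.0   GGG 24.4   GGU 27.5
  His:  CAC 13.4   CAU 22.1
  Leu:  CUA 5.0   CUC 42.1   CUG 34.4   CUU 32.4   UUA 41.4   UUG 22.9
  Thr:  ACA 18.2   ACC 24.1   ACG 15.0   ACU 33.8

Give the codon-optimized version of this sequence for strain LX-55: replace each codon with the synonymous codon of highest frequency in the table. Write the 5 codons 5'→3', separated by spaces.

ACU CUC CAU GGC UGC

Codon 1 (Thr): best is ACU at 33.8.
Codon 2 (Leu): best is CUC at 42.1.
Codon 3 (His): best is CAU at 22.1.
Codon 4 (Gly): best is GGC at 38.0.
Codon 5 (Cys): best is UGC at 25.5.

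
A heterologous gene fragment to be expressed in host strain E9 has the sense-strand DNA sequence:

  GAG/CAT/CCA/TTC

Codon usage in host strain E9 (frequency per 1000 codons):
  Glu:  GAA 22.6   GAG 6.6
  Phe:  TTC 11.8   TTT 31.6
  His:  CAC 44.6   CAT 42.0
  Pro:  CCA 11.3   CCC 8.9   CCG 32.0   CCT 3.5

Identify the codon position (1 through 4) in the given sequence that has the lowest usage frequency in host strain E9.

1

Codon 1 GAG (Glu): 6.6 per 1000.
Codon 2 CAT (His): 42.0 per 1000.
Codon 3 CCA (Pro): 11.3 per 1000.
Codon 4 TTC (Phe): 11.8 per 1000.
Lowest frequency is 6.6 at codon 1.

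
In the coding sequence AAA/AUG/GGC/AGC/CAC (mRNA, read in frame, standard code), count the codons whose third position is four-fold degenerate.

1

Codon 1 AAA (Lys): third position 2-fold.
Codon 2 AUG (Met): third position 1-fold.
Codon 3 GGC (Gly): third position 4-fold.
Codon 4 AGC (Ser): third position 2-fold.
Codon 5 CAC (His): third position 2-fold.
Four-fold degenerate third positions: 1.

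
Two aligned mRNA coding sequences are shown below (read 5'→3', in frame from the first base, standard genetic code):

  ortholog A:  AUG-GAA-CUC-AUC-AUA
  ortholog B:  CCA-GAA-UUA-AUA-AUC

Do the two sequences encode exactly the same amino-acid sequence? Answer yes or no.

no

Codon 1: AUG Met / CCA Pro — nonsynonymous.
Codon 2: GAA Glu / GAA Glu — identical.
Codon 3: CUC Leu / UUA Leu — synonymous.
Codon 4: AUC Ile / AUA Ile — synonymous.
Codon 5: AUA Ile / AUC Ile — synonymous.
Nonsynonymous differences: 1 → different protein.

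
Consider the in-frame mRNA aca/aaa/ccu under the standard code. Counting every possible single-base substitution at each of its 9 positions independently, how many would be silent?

Codon 1 (ACA, Thr): 3 synonymous substitutions.
Codon 2 (AAA, Lys): 1 synonymous substitution.
Codon 3 (CCU, Pro): 3 synonymous substitutions.
Total: 3 + 1 + 3 = 7.

7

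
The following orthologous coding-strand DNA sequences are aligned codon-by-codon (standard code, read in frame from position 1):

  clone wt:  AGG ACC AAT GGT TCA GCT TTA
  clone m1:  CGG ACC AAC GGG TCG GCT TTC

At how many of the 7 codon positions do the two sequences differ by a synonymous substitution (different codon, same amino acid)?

Codon 1: AGG Arg / CGG Arg — synonymous.
Codon 2: ACC Thr / ACC Thr — identical.
Codon 3: AAT Asn / AAC Asn — synonymous.
Codon 4: GGT Gly / GGG Gly — synonymous.
Codon 5: TCA Ser / TCG Ser — synonymous.
Codon 6: GCT Ala / GCT Ala — identical.
Codon 7: TTA Leu / TTC Phe — nonsynonymous.
Synonymous differences: 4.

4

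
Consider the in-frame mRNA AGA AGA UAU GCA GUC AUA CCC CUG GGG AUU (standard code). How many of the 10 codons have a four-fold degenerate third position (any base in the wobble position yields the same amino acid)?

Codon 1 AGA (Arg): third position 2-fold.
Codon 2 AGA (Arg): third position 2-fold.
Codon 3 UAU (Tyr): third position 2-fold.
Codon 4 GCA (Ala): third position 4-fold.
Codon 5 GUC (Val): third position 4-fold.
Codon 6 AUA (Ile): third position 3-fold.
Codon 7 CCC (Pro): third position 4-fold.
Codon 8 CUG (Leu): third position 4-fold.
Codon 9 GGG (Gly): third position 4-fold.
Codon 10 AUU (Ile): third position 3-fold.
Four-fold degenerate third positions: 5.

5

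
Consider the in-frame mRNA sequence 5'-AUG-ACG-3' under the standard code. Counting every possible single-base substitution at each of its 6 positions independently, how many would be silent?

Codon 1 (AUG, Met): 0 synonymous substitutions.
Codon 2 (ACG, Thr): 3 synonymous substitutions.
Total: 0 + 3 = 3.

3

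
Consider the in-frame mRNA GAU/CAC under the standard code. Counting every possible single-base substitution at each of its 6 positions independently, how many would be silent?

Codon 1 (GAU, Asp): 1 synonymous substitution.
Codon 2 (CAC, His): 1 synonymous substitution.
Total: 1 + 1 = 2.

2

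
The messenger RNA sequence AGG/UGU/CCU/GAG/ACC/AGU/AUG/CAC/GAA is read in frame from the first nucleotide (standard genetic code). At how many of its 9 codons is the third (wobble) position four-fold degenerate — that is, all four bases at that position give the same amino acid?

2

Codon 1 AGG (Arg): third position 2-fold.
Codon 2 UGU (Cys): third position 2-fold.
Codon 3 CCU (Pro): third position 4-fold.
Codon 4 GAG (Glu): third position 2-fold.
Codon 5 ACC (Thr): third position 4-fold.
Codon 6 AGU (Ser): third position 2-fold.
Codon 7 AUG (Met): third position 1-fold.
Codon 8 CAC (His): third position 2-fold.
Codon 9 GAA (Glu): third position 2-fold.
Four-fold degenerate third positions: 2.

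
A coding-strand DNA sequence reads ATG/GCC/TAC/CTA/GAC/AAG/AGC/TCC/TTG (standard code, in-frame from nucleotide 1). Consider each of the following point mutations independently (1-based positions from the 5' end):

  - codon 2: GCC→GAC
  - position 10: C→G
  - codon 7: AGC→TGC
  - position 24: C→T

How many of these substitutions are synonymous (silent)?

Codon 2: GCC (Ala) → GAC (Asp) — missense.
Codon 4: CTA (Leu) → GTA (Val) — missense.
Codon 7: AGC (Ser) → TGC (Cys) — missense.
Codon 8: TCC (Ser) → TCT (Ser) — synonymous.
Synonymous: 1 of 4.

1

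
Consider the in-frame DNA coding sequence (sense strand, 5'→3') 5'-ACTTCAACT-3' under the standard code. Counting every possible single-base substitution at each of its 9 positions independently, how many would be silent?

9

Codon 1 (ACT, Thr): 3 synonymous substitutions.
Codon 2 (TCA, Ser): 3 synonymous substitutions.
Codon 3 (ACT, Thr): 3 synonymous substitutions.
Total: 3 + 3 + 3 = 9.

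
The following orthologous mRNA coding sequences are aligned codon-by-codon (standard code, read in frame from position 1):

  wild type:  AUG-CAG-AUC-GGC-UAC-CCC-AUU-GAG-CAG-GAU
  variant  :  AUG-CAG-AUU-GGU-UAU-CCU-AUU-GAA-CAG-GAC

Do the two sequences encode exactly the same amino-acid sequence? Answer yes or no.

yes

Codon 1: AUG Met / AUG Met — identical.
Codon 2: CAG Gln / CAG Gln — identical.
Codon 3: AUC Ile / AUU Ile — synonymous.
Codon 4: GGC Gly / GGU Gly — synonymous.
Codon 5: UAC Tyr / UAU Tyr — synonymous.
Codon 6: CCC Pro / CCU Pro — synonymous.
Codon 7: AUU Ile / AUU Ile — identical.
Codon 8: GAG Glu / GAA Glu — synonymous.
Codon 9: CAG Gln / CAG Gln — identical.
Codon 10: GAU Asp / GAC Asp — synonymous.
Nonsynonymous differences: 0 → same protein.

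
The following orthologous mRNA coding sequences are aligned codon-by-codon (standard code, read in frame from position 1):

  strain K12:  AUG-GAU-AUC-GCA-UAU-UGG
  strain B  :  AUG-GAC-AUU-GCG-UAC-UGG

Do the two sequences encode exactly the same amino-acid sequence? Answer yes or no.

Codon 1: AUG Met / AUG Met — identical.
Codon 2: GAU Asp / GAC Asp — synonymous.
Codon 3: AUC Ile / AUU Ile — synonymous.
Codon 4: GCA Ala / GCG Ala — synonymous.
Codon 5: UAU Tyr / UAC Tyr — synonymous.
Codon 6: UGG Trp / UGG Trp — identical.
Nonsynonymous differences: 0 → same protein.

yes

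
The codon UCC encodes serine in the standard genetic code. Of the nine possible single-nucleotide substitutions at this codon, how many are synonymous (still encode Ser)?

Position 1: none → 0 synonymous.
Position 2: none → 0 synonymous.
Position 3: UCU, UCA, UCG → 3 synonymous.
Total: 0 + 0 + 3 = 3.

3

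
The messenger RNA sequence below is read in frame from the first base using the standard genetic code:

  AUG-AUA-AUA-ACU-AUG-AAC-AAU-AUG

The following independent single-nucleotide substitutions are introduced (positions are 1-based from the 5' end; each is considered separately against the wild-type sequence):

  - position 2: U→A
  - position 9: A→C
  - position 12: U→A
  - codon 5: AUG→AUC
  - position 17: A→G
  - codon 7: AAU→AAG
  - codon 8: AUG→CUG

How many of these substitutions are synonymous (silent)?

2

Codon 1: AUG (Met) → AAG (Lys) — missense.
Codon 3: AUA (Ile) → AUC (Ile) — synonymous.
Codon 4: ACU (Thr) → ACA (Thr) — synonymous.
Codon 5: AUG (Met) → AUC (Ile) — missense.
Codon 6: AAC (Asn) → AGC (Ser) — missense.
Codon 7: AAU (Asn) → AAG (Lys) — missense.
Codon 8: AUG (Met) → CUG (Leu) — missense.
Synonymous: 2 of 7.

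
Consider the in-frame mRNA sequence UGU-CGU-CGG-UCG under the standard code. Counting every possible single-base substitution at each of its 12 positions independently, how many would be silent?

11

Codon 1 (UGU, Cys): 1 synonymous substitution.
Codon 2 (CGU, Arg): 3 synonymous substitutions.
Codon 3 (CGG, Arg): 4 synonymous substitutions.
Codon 4 (UCG, Ser): 3 synonymous substitutions.
Total: 1 + 3 + 4 + 3 = 11.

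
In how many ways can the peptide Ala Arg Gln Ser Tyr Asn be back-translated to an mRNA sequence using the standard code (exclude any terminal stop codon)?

1152

Ala: 4 codons.
Arg: 6 codons.
Gln: 2 codons.
Ser: 6 codons.
Tyr: 2 codons.
Asn: 2 codons.
4 × 6 × 2 × 6 × 2 × 2 = 1152.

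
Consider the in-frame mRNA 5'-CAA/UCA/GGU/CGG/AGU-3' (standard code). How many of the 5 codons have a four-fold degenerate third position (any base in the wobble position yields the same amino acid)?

Codon 1 CAA (Gln): third position 2-fold.
Codon 2 UCA (Ser): third position 4-fold.
Codon 3 GGU (Gly): third position 4-fold.
Codon 4 CGG (Arg): third position 4-fold.
Codon 5 AGU (Ser): third position 2-fold.
Four-fold degenerate third positions: 3.

3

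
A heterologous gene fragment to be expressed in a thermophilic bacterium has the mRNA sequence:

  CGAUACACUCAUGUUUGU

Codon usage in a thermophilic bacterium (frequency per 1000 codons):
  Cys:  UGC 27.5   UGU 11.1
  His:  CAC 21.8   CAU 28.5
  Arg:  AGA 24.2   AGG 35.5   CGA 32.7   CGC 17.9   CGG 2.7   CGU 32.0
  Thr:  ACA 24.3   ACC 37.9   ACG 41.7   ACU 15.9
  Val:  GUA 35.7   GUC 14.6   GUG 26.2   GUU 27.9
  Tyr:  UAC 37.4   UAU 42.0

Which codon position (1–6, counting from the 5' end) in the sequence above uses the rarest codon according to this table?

Codon 1 CGA (Arg): 32.7 per 1000.
Codon 2 UAC (Tyr): 37.4 per 1000.
Codon 3 ACU (Thr): 15.9 per 1000.
Codon 4 CAU (His): 28.5 per 1000.
Codon 5 GUU (Val): 27.9 per 1000.
Codon 6 UGU (Cys): 11.1 per 1000.
Lowest frequency is 11.1 at codon 6.

6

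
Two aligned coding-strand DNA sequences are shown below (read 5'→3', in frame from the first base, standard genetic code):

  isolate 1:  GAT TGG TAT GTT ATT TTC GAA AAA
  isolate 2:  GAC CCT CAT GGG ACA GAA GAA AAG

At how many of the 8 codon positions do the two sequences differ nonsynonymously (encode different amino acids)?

Codon 1: GAT Asp / GAC Asp — synonymous.
Codon 2: TGG Trp / CCT Pro — nonsynonymous.
Codon 3: TAT Tyr / CAT His — nonsynonymous.
Codon 4: GTT Val / GGG Gly — nonsynonymous.
Codon 5: ATT Ile / ACA Thr — nonsynonymous.
Codon 6: TTC Phe / GAA Glu — nonsynonymous.
Codon 7: GAA Glu / GAA Glu — identical.
Codon 8: AAA Lys / AAG Lys — synonymous.
Nonsynonymous differences: 5.

5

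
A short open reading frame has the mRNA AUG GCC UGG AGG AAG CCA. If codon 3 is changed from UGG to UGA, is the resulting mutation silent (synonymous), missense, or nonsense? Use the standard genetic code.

Position 9 falls in codon 3: UGG → Trp.
After the substitution the codon is UGA → Stop.
The new codon is a stop codon, so this is a nonsense mutation.

nonsense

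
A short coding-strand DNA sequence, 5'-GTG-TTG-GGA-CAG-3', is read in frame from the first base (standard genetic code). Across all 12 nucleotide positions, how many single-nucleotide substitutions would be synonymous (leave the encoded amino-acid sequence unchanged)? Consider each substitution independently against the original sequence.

Codon 1 (GTG, Val): 3 synonymous substitutions.
Codon 2 (TTG, Leu): 2 synonymous substitutions.
Codon 3 (GGA, Gly): 3 synonymous substitutions.
Codon 4 (CAG, Gln): 1 synonymous substitution.
Total: 3 + 2 + 3 + 1 = 9.

9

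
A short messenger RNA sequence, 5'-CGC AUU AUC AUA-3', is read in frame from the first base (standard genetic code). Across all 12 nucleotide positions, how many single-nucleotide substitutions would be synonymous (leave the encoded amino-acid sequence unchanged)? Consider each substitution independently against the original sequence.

9

Codon 1 (CGC, Arg): 3 synonymous substitutions.
Codon 2 (AUU, Ile): 2 synonymous substitutions.
Codon 3 (AUC, Ile): 2 synonymous substitutions.
Codon 4 (AUA, Ile): 2 synonymous substitutions.
Total: 3 + 2 + 2 + 2 = 9.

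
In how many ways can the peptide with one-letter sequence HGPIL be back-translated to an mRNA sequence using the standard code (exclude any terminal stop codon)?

His: 2 codons.
Gly: 4 codons.
Pro: 4 codons.
Ile: 3 codons.
Leu: 6 codons.
2 × 4 × 4 × 3 × 6 = 576.

576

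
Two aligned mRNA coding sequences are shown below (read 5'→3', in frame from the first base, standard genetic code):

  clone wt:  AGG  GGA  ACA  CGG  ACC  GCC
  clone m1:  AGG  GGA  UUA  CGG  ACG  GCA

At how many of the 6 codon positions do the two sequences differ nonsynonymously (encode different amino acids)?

Codon 1: AGG Arg / AGG Arg — identical.
Codon 2: GGA Gly / GGA Gly — identical.
Codon 3: ACA Thr / UUA Leu — nonsynonymous.
Codon 4: CGG Arg / CGG Arg — identical.
Codon 5: ACC Thr / ACG Thr — synonymous.
Codon 6: GCC Ala / GCA Ala — synonymous.
Nonsynonymous differences: 1.

1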